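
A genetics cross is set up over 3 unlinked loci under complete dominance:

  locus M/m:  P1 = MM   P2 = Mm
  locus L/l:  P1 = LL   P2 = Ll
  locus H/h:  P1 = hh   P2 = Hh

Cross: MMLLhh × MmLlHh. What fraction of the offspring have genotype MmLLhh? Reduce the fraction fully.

P(MmLLhh) = 1/8

MMLLhh gametes: MLh×8
MmLlHh gametes: MLH×1, MLh×1, MlH×1, Mlh×1, mLH×1, mLh×1, mlH×1, mlh×1
MMLLhh×MmLlHh grid (8·8=64): MMLLHh=8 MMLLhh=8 MMLlHh=8 MMLlhh=8 MmLLHh=8 MmLLhh=8 MmLlHh=8 MmLlhh=8
MmLLhh hits 8/64; gcd=8; 8÷8/64÷8 = 1/8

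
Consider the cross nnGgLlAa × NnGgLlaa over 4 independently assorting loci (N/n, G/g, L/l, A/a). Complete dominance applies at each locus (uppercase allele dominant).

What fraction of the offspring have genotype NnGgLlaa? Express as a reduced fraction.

nnGgLlAa gametes: nGLA×2, nGLa×2, nGlA×2, nGla×2, ngLA×2, ngLa×2, nglA×2, ngla×2
NnGgLlaa gametes: NGLa×2, NGla×2, NgLa×2, Ngla×2, nGLa×2, nGla×2, ngLa×2, ngla×2
nnGgLlAa×NnGgLlaa grid (16·16=256): NnGGLLAa=4 NnGGLLaa=4 NnGGLlAa=8 NnGGLlaa=8 NnGGllAa=4 NnGGllaa=4 NnGgLLAa=8 NnGgLLaa=8 NnGgLlAa=16 NnGgLlaa=16 NnGgllAa=8 NnGgllaa=8 NnggLLAa=4 NnggLLaa=4 NnggLlAa=8 NnggLlaa=8 NnggllAa=4 Nnggllaa=4 nnGGLLAa=4 nnGGLLaa=4 nnGGLlAa=8 nnGGLlaa=8 nnGGllAa=4 nnGGllaa=4 nnGgLLAa=8 nnGgLLaa=8 nnGgLlAa=16 nnGgLlaa=16 nnGgllAa=8 nnGgllaa=8 nnggLLAa=4 nnggLLaa=4 nnggLlAa=8 nnggLlaa=8 nnggllAa=4 nnggllaa=4
NnGgLlaa hits 16/256; gcd=16; 16÷16/256÷16 = 1/16

P(NnGgLlaa) = 1/16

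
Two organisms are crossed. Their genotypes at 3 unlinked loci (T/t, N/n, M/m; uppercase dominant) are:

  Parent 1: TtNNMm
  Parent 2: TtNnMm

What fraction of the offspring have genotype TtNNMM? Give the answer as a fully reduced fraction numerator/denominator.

TtNNMm gametes: TNM×2, TNm×2, tNM×2, tNm×2
TtNnMm gametes: TNM×1, TNm×1, TnM×1, Tnm×1, tNM×1, tNm×1, tnM×1, tnm×1
TtNNMm×TtNnMm grid (8·8=64): TTNNMM=2 TTNNMm=4 TTNNmm=2 TTNnMM=2 TTNnMm=4 TTNnmm=2 TtNNMM=4 TtNNMm=8 TtNNmm=4 TtNnMM=4 TtNnMm=8 TtNnmm=4 ttNNMM=2 ttNNMm=4 ttNNmm=2 ttNnMM=2 ttNnMm=4 ttNnmm=2
TtNNMM hits 4/64; gcd=4; 4÷4/64÷4 = 1/16

P(TtNNMM) = 1/16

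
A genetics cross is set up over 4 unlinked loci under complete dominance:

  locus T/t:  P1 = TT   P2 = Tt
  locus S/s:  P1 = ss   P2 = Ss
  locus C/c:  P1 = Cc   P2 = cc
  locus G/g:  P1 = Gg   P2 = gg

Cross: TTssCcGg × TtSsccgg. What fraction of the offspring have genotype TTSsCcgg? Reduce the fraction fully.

P(TTSsCcgg) = 1/16

TTssCcGg gametes: TsCG×4, TsCg×4, TscG×4, Tscg×4
TtSsccgg gametes: TScg×4, Tscg×4, tScg×4, tscg×4
TTssCcGg×TtSsccgg grid (16·16=256): TTSsCcGg=16 TTSsCcgg=16 TTSsccGg=16 TTSsccgg=16 TTssCcGg=16 TTssCcgg=16 TTssccGg=16 TTssccgg=16 TtSsCcGg=16 TtSsCcgg=16 TtSsccGg=16 TtSsccgg=16 TtssCcGg=16 TtssCcgg=16 TtssccGg=16 Ttssccgg=16
TTSsCcgg hits 16/256; gcd=16; 16÷16/256÷16 = 1/16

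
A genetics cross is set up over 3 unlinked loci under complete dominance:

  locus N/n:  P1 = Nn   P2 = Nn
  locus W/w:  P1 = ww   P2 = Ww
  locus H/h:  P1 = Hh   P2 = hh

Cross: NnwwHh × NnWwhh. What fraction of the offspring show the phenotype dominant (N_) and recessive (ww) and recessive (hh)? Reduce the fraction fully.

P(N_ ww hh) = 3/16

NnwwHh gametes: NwH×2, Nwh×2, nwH×2, nwh×2
NnWwhh gametes: NWh×2, Nwh×2, nWh×2, nwh×2
NnwwHh×NnWwhh grid (8·8=64): NNWwHh=4 NNWwhh=4 NNwwHh=4 NNwwhh=4 NnWwHh=8 NnWwhh=8 NnwwHh=8 Nnwwhh=8 nnWwHh=4 nnWwhh=4 nnwwHh=4 nnwwhh=4
N_ ww hh hits 12/64; gcd=4; 12÷4/64÷4 = 3/16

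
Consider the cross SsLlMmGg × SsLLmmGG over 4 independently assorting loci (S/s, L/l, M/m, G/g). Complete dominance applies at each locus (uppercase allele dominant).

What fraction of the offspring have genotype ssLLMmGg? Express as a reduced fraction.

P(ssLLMmGg) = 1/32

SsLlMmGg gametes: SLMG×1, SLMg×1, SLmG×1, SLmg×1, SlMG×1, SlMg×1, SlmG×1, Slmg×1, sLMG×1, sLMg×1, sLmG×1, sLmg×1, slMG×1, slMg×1, slmG×1, slmg×1
SsLLmmGG gametes: SLmG×8, sLmG×8
SsLlMmGg×SsLLmmGG grid (16·16=256): SSLLMmGG=8 SSLLMmGg=8 SSLLmmGG=8 SSLLmmGg=8 SSLlMmGG=8 SSLlMmGg=8 SSLlmmGG=8 SSLlmmGg=8 SsLLMmGG=16 SsLLMmGg=16 SsLLmmGG=16 SsLLmmGg=16 SsLlMmGG=16 SsLlMmGg=16 SsLlmmGG=16 SsLlmmGg=16 ssLLMmGG=8 ssLLMmGg=8 ssLLmmGG=8 ssLLmmGg=8 ssLlMmGG=8 ssLlMmGg=8 ssLlmmGG=8 ssLlmmGg=8
ssLLMmGg hits 8/256; gcd=8; 8÷8/256÷8 = 1/32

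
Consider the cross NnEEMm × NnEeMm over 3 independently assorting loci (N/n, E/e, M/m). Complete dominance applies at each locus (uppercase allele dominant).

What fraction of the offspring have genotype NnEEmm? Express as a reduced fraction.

P(NnEEmm) = 1/16

NnEEMm gametes: NEM×2, NEm×2, nEM×2, nEm×2
NnEeMm gametes: NEM×1, NEm×1, NeM×1, Nem×1, nEM×1, nEm×1, neM×1, nem×1
NnEEMm×NnEeMm grid (8·8=64): NNEEMM=2 NNEEMm=4 NNEEmm=2 NNEeMM=2 NNEeMm=4 NNEemm=2 NnEEMM=4 NnEEMm=8 NnEEmm=4 NnEeMM=4 NnEeMm=8 NnEemm=4 nnEEMM=2 nnEEMm=4 nnEEmm=2 nnEeMM=2 nnEeMm=4 nnEemm=2
NnEEmm hits 4/64; gcd=4; 4÷4/64÷4 = 1/16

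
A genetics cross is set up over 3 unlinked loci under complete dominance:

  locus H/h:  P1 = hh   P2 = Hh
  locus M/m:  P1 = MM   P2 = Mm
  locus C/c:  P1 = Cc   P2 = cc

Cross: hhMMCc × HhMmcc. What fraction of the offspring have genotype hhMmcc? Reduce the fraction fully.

P(hhMmcc) = 1/8

hhMMCc gametes: hMC×4, hMc×4
HhMmcc gametes: HMc×2, Hmc×2, hMc×2, hmc×2
hhMMCc×HhMmcc grid (8·8=64): HhMMCc=8 HhMMcc=8 HhMmCc=8 HhMmcc=8 hhMMCc=8 hhMMcc=8 hhMmCc=8 hhMmcc=8
hhMmcc hits 8/64; gcd=8; 8÷8/64÷8 = 1/8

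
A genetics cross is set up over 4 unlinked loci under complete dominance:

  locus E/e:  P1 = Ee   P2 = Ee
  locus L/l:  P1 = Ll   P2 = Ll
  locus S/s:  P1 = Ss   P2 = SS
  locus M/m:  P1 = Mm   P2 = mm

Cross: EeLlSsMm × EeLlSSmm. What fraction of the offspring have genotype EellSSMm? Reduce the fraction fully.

P(EellSSMm) = 1/32

EeLlSsMm gametes: ELSM×1, ELSm×1, ELsM×1, ELsm×1, ElSM×1, ElSm×1, ElsM×1, Elsm×1, eLSM×1, eLSm×1, eLsM×1, eLsm×1, elSM×1, elSm×1, elsM×1, elsm×1
EeLlSSmm gametes: ELSm×4, ElSm×4, eLSm×4, elSm×4
EeLlSsMm×EeLlSSmm grid (16·16=256): EELLSSMm=4 EELLSSmm=4 EELLSsMm=4 EELLSsmm=4 EELlSSMm=8 EELlSSmm=8 EELlSsMm=8 EELlSsmm=8 EEllSSMm=4 EEllSSmm=4 EEllSsMm=4 EEllSsmm=4 EeLLSSMm=8 EeLLSSmm=8 EeLLSsMm=8 EeLLSsmm=8 EeLlSSMm=16 EeLlSSmm=16 EeLlSsMm=16 EeLlSsmm=16 EellSSMm=8 EellSSmm=8 EellSsMm=8 EellSsmm=8 eeLLSSMm=4 eeLLSSmm=4 eeLLSsMm=4 eeLLSsmm=4 eeLlSSMm=8 eeLlSSmm=8 eeLlSsMm=8 eeLlSsmm=8 eellSSMm=4 eellSSmm=4 eellSsMm=4 eellSsmm=4
EellSSMm hits 8/256; gcd=8; 8÷8/256÷8 = 1/32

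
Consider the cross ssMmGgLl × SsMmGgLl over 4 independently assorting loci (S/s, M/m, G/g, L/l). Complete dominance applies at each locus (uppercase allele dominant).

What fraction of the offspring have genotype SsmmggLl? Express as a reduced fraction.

P(SsmmggLl) = 1/64

ssMmGgLl gametes: sMGL×2, sMGl×2, sMgL×2, sMgl×2, smGL×2, smGl×2, smgL×2, smgl×2
SsMmGgLl gametes: SMGL×1, SMGl×1, SMgL×1, SMgl×1, SmGL×1, SmGl×1, SmgL×1, Smgl×1, sMGL×1, sMGl×1, sMgL×1, sMgl×1, smGL×1, smGl×1, smgL×1, smgl×1
ssMmGgLl×SsMmGgLl grid (16·16=256): SsMMGGLL=2 SsMMGGLl=4 SsMMGGll=2 SsMMGgLL=4 SsMMGgLl=8 SsMMGgll=4 SsMMggLL=2 SsMMggLl=4 SsMMggll=2 SsMmGGLL=4 SsMmGGLl=8 SsMmGGll=4 SsMmGgLL=8 SsMmGgLl=16 SsMmGgll=8 SsMmggLL=4 SsMmggLl=8 SsMmggll=4 SsmmGGLL=2 SsmmGGLl=4 SsmmGGll=2 SsmmGgLL=4 SsmmGgLl=8 SsmmGgll=4 SsmmggLL=2 SsmmggLl=4 Ssmmggll=2 ssMMGGLL=2 ssMMGGLl=4 ssMMGGll=2 ssMMGgLL=4 ssMMGgLl=8 ssMMGgll=4 ssMMggLL=2 ssMMggLl=4 ssMMggll=2 ssMmGGLL=4 ssMmGGLl=8 ssMmGGll=4 ssMmGgLL=8 ssMmGgLl=16 ssMmGgll=8 ssMmggLL=4 ssMmggLl=8 ssMmggll=4 ssmmGGLL=2 ssmmGGLl=4 ssmmGGll=2 ssmmGgLL=4 ssmmGgLl=8 ssmmGgll=4 ssmmggLL=2 ssmmggLl=4 ssmmggll=2
SsmmggLl hits 4/256; gcd=4; 4÷4/256÷4 = 1/64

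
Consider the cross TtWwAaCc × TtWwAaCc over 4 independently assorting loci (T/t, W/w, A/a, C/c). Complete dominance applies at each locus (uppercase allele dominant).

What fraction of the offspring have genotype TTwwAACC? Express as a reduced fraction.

P(TTwwAACC) = 1/256

TtWwAaCc gametes: TWAC×1, TWAc×1, TWaC×1, TWac×1, TwAC×1, TwAc×1, TwaC×1, Twac×1, tWAC×1, tWAc×1, tWaC×1, tWac×1, twAC×1, twAc×1, twaC×1, twac×1
TtWwAaCc gametes: TWAC×1, TWAc×1, TWaC×1, TWac×1, TwAC×1, TwAc×1, TwaC×1, Twac×1, tWAC×1, tWAc×1, tWaC×1, tWac×1, twAC×1, twAc×1, twaC×1, twac×1
TtWwAaCc×TtWwAaCc grid (16·16=256): TTWWAACC=1 TTWWAACc=2 TTWWAAcc=1 TTWWAaCC=2 TTWWAaCc=4 TTWWAacc=2 TTWWaaCC=1 TTWWaaCc=2 TTWWaacc=1 TTWwAACC=2 TTWwAACc=4 TTWwAAcc=2 TTWwAaCC=4 TTWwAaCc=8 TTWwAacc=4 TTWwaaCC=2 TTWwaaCc=4 TTWwaacc=2 TTwwAACC=1 TTwwAACc=2 TTwwAAcc=1 TTwwAaCC=2 TTwwAaCc=4 TTwwAacc=2 TTwwaaCC=1 TTwwaaCc=2 TTwwaacc=1 TtWWAACC=2 TtWWAACc=4 TtWWAAcc=2 TtWWAaCC=4 TtWWAaCc=8 TtWWAacc=4 TtWWaaCC=2 TtWWaaCc=4 TtWWaacc=2 TtWwAACC=4 TtWwAACc=8 TtWwAAcc=4 TtWwAaCC=8 TtWwAaCc=16 TtWwAacc=8 TtWwaaCC=4 TtWwaaCc=8 TtWwaacc=4 TtwwAACC=2 TtwwAACc=4 TtwwAAcc=2 TtwwAaCC=4 TtwwAaCc=8 TtwwAacc=4 TtwwaaCC=2 TtwwaaCc=4 Ttwwaacc=2 ttWWAACC=1 ttWWAACc=2 ttWWAAcc=1 ttWWAaCC=2 ttWWAaCc=4 ttWWAacc=2 ttWWaaCC=1 ttWWaaCc=2 ttWWaacc=1 ttWwAACC=2 ttWwAACc=4 ttWwAAcc=2 ttWwAaCC=4 ttWwAaCc=8 ttWwAacc=4 ttWwaaCC=2 ttWwaaCc=4 ttWwaacc=2 ttwwAACC=1 ttwwAACc=2 ttwwAAcc=1 ttwwAaCC=2 ttwwAaCc=4 ttwwAacc=2 ttwwaaCC=1 ttwwaaCc=2 ttwwaacc=1
TTwwAACC hits 1/256; gcd=1; 1÷1/256÷1 = 1/256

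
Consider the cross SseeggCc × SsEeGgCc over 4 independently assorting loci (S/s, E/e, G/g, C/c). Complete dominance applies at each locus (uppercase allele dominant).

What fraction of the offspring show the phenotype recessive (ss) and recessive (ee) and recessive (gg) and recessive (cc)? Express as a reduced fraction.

SseeggCc gametes: SegC×4, Segc×4, segC×4, segc×4
SsEeGgCc gametes: SEGC×1, SEGc×1, SEgC×1, SEgc×1, SeGC×1, SeGc×1, SegC×1, Segc×1, sEGC×1, sEGc×1, sEgC×1, sEgc×1, seGC×1, seGc×1, segC×1, segc×1
SseeggCc×SsEeGgCc grid (16·16=256): SSEeGgCC=4 SSEeGgCc=8 SSEeGgcc=4 SSEeggCC=4 SSEeggCc=8 SSEeggcc=4 SSeeGgCC=4 SSeeGgCc=8 SSeeGgcc=4 SSeeggCC=4 SSeeggCc=8 SSeeggcc=4 SsEeGgCC=8 SsEeGgCc=16 SsEeGgcc=8 SsEeggCC=8 SsEeggCc=16 SsEeggcc=8 SseeGgCC=8 SseeGgCc=16 SseeGgcc=8 SseeggCC=8 SseeggCc=16 Sseeggcc=8 ssEeGgCC=4 ssEeGgCc=8 ssEeGgcc=4 ssEeggCC=4 ssEeggCc=8 ssEeggcc=4 sseeGgCC=4 sseeGgCc=8 sseeGgcc=4 sseeggCC=4 sseeggCc=8 sseeggcc=4
ss ee gg cc hits 4/256; gcd=4; 4÷4/256÷4 = 1/64

P(ss ee gg cc) = 1/64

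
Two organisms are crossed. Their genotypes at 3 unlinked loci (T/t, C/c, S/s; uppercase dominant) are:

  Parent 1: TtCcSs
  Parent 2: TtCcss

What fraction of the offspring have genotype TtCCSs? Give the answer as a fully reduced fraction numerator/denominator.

TtCcSs gametes: TCS×1, TCs×1, TcS×1, Tcs×1, tCS×1, tCs×1, tcS×1, tcs×1
TtCcss gametes: TCs×2, Tcs×2, tCs×2, tcs×2
TtCcSs×TtCcss grid (8·8=64): TTCCSs=2 TTCCss=2 TTCcSs=4 TTCcss=4 TTccSs=2 TTccss=2 TtCCSs=4 TtCCss=4 TtCcSs=8 TtCcss=8 TtccSs=4 Ttccss=4 ttCCSs=2 ttCCss=2 ttCcSs=4 ttCcss=4 ttccSs=2 ttccss=2
TtCCSs hits 4/64; gcd=4; 4÷4/64÷4 = 1/16

P(TtCCSs) = 1/16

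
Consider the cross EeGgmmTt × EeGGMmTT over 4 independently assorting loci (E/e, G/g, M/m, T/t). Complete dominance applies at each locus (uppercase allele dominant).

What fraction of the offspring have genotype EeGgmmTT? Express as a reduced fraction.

EeGgmmTt gametes: EGmT×2, EGmt×2, EgmT×2, Egmt×2, eGmT×2, eGmt×2, egmT×2, egmt×2
EeGGMmTT gametes: EGMT×4, EGmT×4, eGMT×4, eGmT×4
EeGgmmTt×EeGGMmTT grid (16·16=256): EEGGMmTT=8 EEGGMmTt=8 EEGGmmTT=8 EEGGmmTt=8 EEGgMmTT=8 EEGgMmTt=8 EEGgmmTT=8 EEGgmmTt=8 EeGGMmTT=16 EeGGMmTt=16 EeGGmmTT=16 EeGGmmTt=16 EeGgMmTT=16 EeGgMmTt=16 EeGgmmTT=16 EeGgmmTt=16 eeGGMmTT=8 eeGGMmTt=8 eeGGmmTT=8 eeGGmmTt=8 eeGgMmTT=8 eeGgMmTt=8 eeGgmmTT=8 eeGgmmTt=8
EeGgmmTT hits 16/256; gcd=16; 16÷16/256÷16 = 1/16

P(EeGgmmTT) = 1/16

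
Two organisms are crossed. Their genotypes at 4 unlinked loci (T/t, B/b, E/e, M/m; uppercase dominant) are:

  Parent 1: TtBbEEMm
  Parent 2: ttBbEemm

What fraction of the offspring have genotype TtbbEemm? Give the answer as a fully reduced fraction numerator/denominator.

P(TtbbEemm) = 1/32

TtBbEEMm gametes: TBEM×2, TBEm×2, TbEM×2, TbEm×2, tBEM×2, tBEm×2, tbEM×2, tbEm×2
ttBbEemm gametes: tBEm×4, tBem×4, tbEm×4, tbem×4
TtBbEEMm×ttBbEemm grid (16·16=256): TtBBEEMm=8 TtBBEEmm=8 TtBBEeMm=8 TtBBEemm=8 TtBbEEMm=16 TtBbEEmm=16 TtBbEeMm=16 TtBbEemm=16 TtbbEEMm=8 TtbbEEmm=8 TtbbEeMm=8 TtbbEemm=8 ttBBEEMm=8 ttBBEEmm=8 ttBBEeMm=8 ttBBEemm=8 ttBbEEMm=16 ttBbEEmm=16 ttBbEeMm=16 ttBbEemm=16 ttbbEEMm=8 ttbbEEmm=8 ttbbEeMm=8 ttbbEemm=8
TtbbEemm hits 8/256; gcd=8; 8÷8/256÷8 = 1/32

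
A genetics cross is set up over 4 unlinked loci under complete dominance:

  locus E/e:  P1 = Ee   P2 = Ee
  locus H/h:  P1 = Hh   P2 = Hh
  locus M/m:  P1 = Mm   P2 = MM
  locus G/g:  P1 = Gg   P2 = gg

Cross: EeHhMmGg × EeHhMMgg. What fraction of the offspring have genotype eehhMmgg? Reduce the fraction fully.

EeHhMmGg gametes: EHMG×1, EHMg×1, EHmG×1, EHmg×1, EhMG×1, EhMg×1, EhmG×1, Ehmg×1, eHMG×1, eHMg×1, eHmG×1, eHmg×1, ehMG×1, ehMg×1, ehmG×1, ehmg×1
EeHhMMgg gametes: EHMg×4, EhMg×4, eHMg×4, ehMg×4
EeHhMmGg×EeHhMMgg grid (16·16=256): EEHHMMGg=4 EEHHMMgg=4 EEHHMmGg=4 EEHHMmgg=4 EEHhMMGg=8 EEHhMMgg=8 EEHhMmGg=8 EEHhMmgg=8 EEhhMMGg=4 EEhhMMgg=4 EEhhMmGg=4 EEhhMmgg=4 EeHHMMGg=8 EeHHMMgg=8 EeHHMmGg=8 EeHHMmgg=8 EeHhMMGg=16 EeHhMMgg=16 EeHhMmGg=16 EeHhMmgg=16 EehhMMGg=8 EehhMMgg=8 EehhMmGg=8 EehhMmgg=8 eeHHMMGg=4 eeHHMMgg=4 eeHHMmGg=4 eeHHMmgg=4 eeHhMMGg=8 eeHhMMgg=8 eeHhMmGg=8 eeHhMmgg=8 eehhMMGg=4 eehhMMgg=4 eehhMmGg=4 eehhMmgg=4
eehhMmgg hits 4/256; gcd=4; 4÷4/256÷4 = 1/64

P(eehhMmgg) = 1/64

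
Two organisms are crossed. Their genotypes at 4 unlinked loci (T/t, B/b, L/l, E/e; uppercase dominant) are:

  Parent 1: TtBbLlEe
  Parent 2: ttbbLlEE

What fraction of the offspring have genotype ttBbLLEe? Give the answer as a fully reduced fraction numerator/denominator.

P(ttBbLLEe) = 1/32

TtBbLlEe gametes: TBLE×1, TBLe×1, TBlE×1, TBle×1, TbLE×1, TbLe×1, TblE×1, Tble×1, tBLE×1, tBLe×1, tBlE×1, tBle×1, tbLE×1, tbLe×1, tblE×1, tble×1
ttbbLlEE gametes: tbLE×8, tblE×8
TtBbLlEe×ttbbLlEE grid (16·16=256): TtBbLLEE=8 TtBbLLEe=8 TtBbLlEE=16 TtBbLlEe=16 TtBbllEE=8 TtBbllEe=8 TtbbLLEE=8 TtbbLLEe=8 TtbbLlEE=16 TtbbLlEe=16 TtbbllEE=8 TtbbllEe=8 ttBbLLEE=8 ttBbLLEe=8 ttBbLlEE=16 ttBbLlEe=16 ttBbllEE=8 ttBbllEe=8 ttbbLLEE=8 ttbbLLEe=8 ttbbLlEE=16 ttbbLlEe=16 ttbbllEE=8 ttbbllEe=8
ttBbLLEe hits 8/256; gcd=8; 8÷8/256÷8 = 1/32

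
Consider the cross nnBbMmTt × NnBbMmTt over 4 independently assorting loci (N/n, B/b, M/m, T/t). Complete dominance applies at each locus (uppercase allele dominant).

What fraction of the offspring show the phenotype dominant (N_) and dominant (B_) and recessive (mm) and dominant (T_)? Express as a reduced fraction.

nnBbMmTt gametes: nBMT×2, nBMt×2, nBmT×2, nBmt×2, nbMT×2, nbMt×2, nbmT×2, nbmt×2
NnBbMmTt gametes: NBMT×1, NBMt×1, NBmT×1, NBmt×1, NbMT×1, NbMt×1, NbmT×1, Nbmt×1, nBMT×1, nBMt×1, nBmT×1, nBmt×1, nbMT×1, nbMt×1, nbmT×1, nbmt×1
nnBbMmTt×NnBbMmTt grid (16·16=256): NnBBMMTT=2 NnBBMMTt=4 NnBBMMtt=2 NnBBMmTT=4 NnBBMmTt=8 NnBBMmtt=4 NnBBmmTT=2 NnBBmmTt=4 NnBBmmtt=2 NnBbMMTT=4 NnBbMMTt=8 NnBbMMtt=4 NnBbMmTT=8 NnBbMmTt=16 NnBbMmtt=8 NnBbmmTT=4 NnBbmmTt=8 NnBbmmtt=4 NnbbMMTT=2 NnbbMMTt=4 NnbbMMtt=2 NnbbMmTT=4 NnbbMmTt=8 NnbbMmtt=4 NnbbmmTT=2 NnbbmmTt=4 Nnbbmmtt=2 nnBBMMTT=2 nnBBMMTt=4 nnBBMMtt=2 nnBBMmTT=4 nnBBMmTt=8 nnBBMmtt=4 nnBBmmTT=2 nnBBmmTt=4 nnBBmmtt=2 nnBbMMTT=4 nnBbMMTt=8 nnBbMMtt=4 nnBbMmTT=8 nnBbMmTt=16 nnBbMmtt=8 nnBbmmTT=4 nnBbmmTt=8 nnBbmmtt=4 nnbbMMTT=2 nnbbMMTt=4 nnbbMMtt=2 nnbbMmTT=4 nnbbMmTt=8 nnbbMmtt=4 nnbbmmTT=2 nnbbmmTt=4 nnbbmmtt=2
N_ B_ mm T_ hits 18/256; gcd=2; 18÷2/256÷2 = 9/128

P(N_ B_ mm T_) = 9/128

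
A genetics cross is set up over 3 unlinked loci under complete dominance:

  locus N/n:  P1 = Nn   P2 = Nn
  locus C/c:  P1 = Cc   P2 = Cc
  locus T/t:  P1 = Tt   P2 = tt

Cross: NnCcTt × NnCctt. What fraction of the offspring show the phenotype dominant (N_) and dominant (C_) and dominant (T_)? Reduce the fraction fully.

P(N_ C_ T_) = 9/32

NnCcTt gametes: NCT×1, NCt×1, NcT×1, Nct×1, nCT×1, nCt×1, ncT×1, nct×1
NnCctt gametes: NCt×2, Nct×2, nCt×2, nct×2
NnCcTt×NnCctt grid (8·8=64): NNCCTt=2 NNCCtt=2 NNCcTt=4 NNCctt=4 NNccTt=2 NNcctt=2 NnCCTt=4 NnCCtt=4 NnCcTt=8 NnCctt=8 NnccTt=4 Nncctt=4 nnCCTt=2 nnCCtt=2 nnCcTt=4 nnCctt=4 nnccTt=2 nncctt=2
N_ C_ T_ hits 18/64; gcd=2; 18÷2/64÷2 = 9/32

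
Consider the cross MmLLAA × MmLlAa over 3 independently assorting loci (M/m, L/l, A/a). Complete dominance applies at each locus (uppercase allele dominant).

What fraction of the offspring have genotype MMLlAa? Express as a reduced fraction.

P(MMLlAa) = 1/16

MmLLAA gametes: MLA×4, mLA×4
MmLlAa gametes: MLA×1, MLa×1, MlA×1, Mla×1, mLA×1, mLa×1, mlA×1, mla×1
MmLLAA×MmLlAa grid (8·8=64): MMLLAA=4 MMLLAa=4 MMLlAA=4 MMLlAa=4 MmLLAA=8 MmLLAa=8 MmLlAA=8 MmLlAa=8 mmLLAA=4 mmLLAa=4 mmLlAA=4 mmLlAa=4
MMLlAa hits 4/64; gcd=4; 4÷4/64÷4 = 1/16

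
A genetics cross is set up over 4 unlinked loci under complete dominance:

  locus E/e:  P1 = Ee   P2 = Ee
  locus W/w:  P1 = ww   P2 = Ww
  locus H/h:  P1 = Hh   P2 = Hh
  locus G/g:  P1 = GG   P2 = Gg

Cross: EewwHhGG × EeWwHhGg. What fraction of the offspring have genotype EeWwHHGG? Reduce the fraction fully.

EewwHhGG gametes: EwHG×4, EwhG×4, ewHG×4, ewhG×4
EeWwHhGg gametes: EWHG×1, EWHg×1, EWhG×1, EWhg×1, EwHG×1, EwHg×1, EwhG×1, Ewhg×1, eWHG×1, eWHg×1, eWhG×1, eWhg×1, ewHG×1, ewHg×1, ewhG×1, ewhg×1
EewwHhGG×EeWwHhGg grid (16·16=256): EEWwHHGG=4 EEWwHHGg=4 EEWwHhGG=8 EEWwHhGg=8 EEWwhhGG=4 EEWwhhGg=4 EEwwHHGG=4 EEwwHHGg=4 EEwwHhGG=8 EEwwHhGg=8 EEwwhhGG=4 EEwwhhGg=4 EeWwHHGG=8 EeWwHHGg=8 EeWwHhGG=16 EeWwHhGg=16 EeWwhhGG=8 EeWwhhGg=8 EewwHHGG=8 EewwHHGg=8 EewwHhGG=16 EewwHhGg=16 EewwhhGG=8 EewwhhGg=8 eeWwHHGG=4 eeWwHHGg=4 eeWwHhGG=8 eeWwHhGg=8 eeWwhhGG=4 eeWwhhGg=4 eewwHHGG=4 eewwHHGg=4 eewwHhGG=8 eewwHhGg=8 eewwhhGG=4 eewwhhGg=4
EeWwHHGG hits 8/256; gcd=8; 8÷8/256÷8 = 1/32

P(EeWwHHGG) = 1/32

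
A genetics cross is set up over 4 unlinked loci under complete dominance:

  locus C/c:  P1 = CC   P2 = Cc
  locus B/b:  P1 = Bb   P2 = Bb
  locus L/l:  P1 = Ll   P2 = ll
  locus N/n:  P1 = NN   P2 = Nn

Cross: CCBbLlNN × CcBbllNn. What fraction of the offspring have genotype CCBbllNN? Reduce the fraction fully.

P(CCBbllNN) = 1/16

CCBbLlNN gametes: CBLN×4, CBlN×4, CbLN×4, CblN×4
CcBbllNn gametes: CBlN×2, CBln×2, CblN×2, Cbln×2, cBlN×2, cBln×2, cblN×2, cbln×2
CCBbLlNN×CcBbllNn grid (16·16=256): CCBBLlNN=8 CCBBLlNn=8 CCBBllNN=8 CCBBllNn=8 CCBbLlNN=16 CCBbLlNn=16 CCBbllNN=16 CCBbllNn=16 CCbbLlNN=8 CCbbLlNn=8 CCbbllNN=8 CCbbllNn=8 CcBBLlNN=8 CcBBLlNn=8 CcBBllNN=8 CcBBllNn=8 CcBbLlNN=16 CcBbLlNn=16 CcBbllNN=16 CcBbllNn=16 CcbbLlNN=8 CcbbLlNn=8 CcbbllNN=8 CcbbllNn=8
CCBbllNN hits 16/256; gcd=16; 16÷16/256÷16 = 1/16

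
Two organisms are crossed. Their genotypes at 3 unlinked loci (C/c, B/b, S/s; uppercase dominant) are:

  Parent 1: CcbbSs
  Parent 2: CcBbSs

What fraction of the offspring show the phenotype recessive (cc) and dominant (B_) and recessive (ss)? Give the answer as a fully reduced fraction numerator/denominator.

P(cc B_ ss) = 1/32

CcbbSs gametes: CbS×2, Cbs×2, cbS×2, cbs×2
CcBbSs gametes: CBS×1, CBs×1, CbS×1, Cbs×1, cBS×1, cBs×1, cbS×1, cbs×1
CcbbSs×CcBbSs grid (8·8=64): CCBbSS=2 CCBbSs=4 CCBbss=2 CCbbSS=2 CCbbSs=4 CCbbss=2 CcBbSS=4 CcBbSs=8 CcBbss=4 CcbbSS=4 CcbbSs=8 Ccbbss=4 ccBbSS=2 ccBbSs=4 ccBbss=2 ccbbSS=2 ccbbSs=4 ccbbss=2
cc B_ ss hits 2/64; gcd=2; 2÷2/64÷2 = 1/32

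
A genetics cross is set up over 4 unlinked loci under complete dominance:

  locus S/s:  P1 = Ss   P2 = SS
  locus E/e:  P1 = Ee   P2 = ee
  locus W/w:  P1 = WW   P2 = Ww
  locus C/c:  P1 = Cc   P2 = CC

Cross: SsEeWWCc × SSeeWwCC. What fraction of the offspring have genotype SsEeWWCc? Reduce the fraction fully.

SsEeWWCc gametes: SEWC×2, SEWc×2, SeWC×2, SeWc×2, sEWC×2, sEWc×2, seWC×2, seWc×2
SSeeWwCC gametes: SeWC×8, SewC×8
SsEeWWCc×SSeeWwCC grid (16·16=256): SSEeWWCC=16 SSEeWWCc=16 SSEeWwCC=16 SSEeWwCc=16 SSeeWWCC=16 SSeeWWCc=16 SSeeWwCC=16 SSeeWwCc=16 SsEeWWCC=16 SsEeWWCc=16 SsEeWwCC=16 SsEeWwCc=16 SseeWWCC=16 SseeWWCc=16 SseeWwCC=16 SseeWwCc=16
SsEeWWCc hits 16/256; gcd=16; 16÷16/256÷16 = 1/16

P(SsEeWWCc) = 1/16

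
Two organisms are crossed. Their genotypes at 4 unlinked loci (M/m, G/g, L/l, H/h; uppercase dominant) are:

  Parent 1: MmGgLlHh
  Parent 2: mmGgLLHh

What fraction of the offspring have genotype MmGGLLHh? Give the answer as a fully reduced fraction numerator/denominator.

MmGgLlHh gametes: MGLH×1, MGLh×1, MGlH×1, MGlh×1, MgLH×1, MgLh×1, MglH×1, Mglh×1, mGLH×1, mGLh×1, mGlH×1, mGlh×1, mgLH×1, mgLh×1, mglH×1, mglh×1
mmGgLLHh gametes: mGLH×4, mGLh×4, mgLH×4, mgLh×4
MmGgLlHh×mmGgLLHh grid (16·16=256): MmGGLLHH=4 MmGGLLHh=8 MmGGLLhh=4 MmGGLlHH=4 MmGGLlHh=8 MmGGLlhh=4 MmGgLLHH=8 MmGgLLHh=16 MmGgLLhh=8 MmGgLlHH=8 MmGgLlHh=16 MmGgLlhh=8 MmggLLHH=4 MmggLLHh=8 MmggLLhh=4 MmggLlHH=4 MmggLlHh=8 MmggLlhh=4 mmGGLLHH=4 mmGGLLHh=8 mmGGLLhh=4 mmGGLlHH=4 mmGGLlHh=8 mmGGLlhh=4 mmGgLLHH=8 mmGgLLHh=16 mmGgLLhh=8 mmGgLlHH=8 mmGgLlHh=16 mmGgLlhh=8 mmggLLHH=4 mmggLLHh=8 mmggLLhh=4 mmggLlHH=4 mmggLlHh=8 mmggLlhh=4
MmGGLLHh hits 8/256; gcd=8; 8÷8/256÷8 = 1/32

P(MmGGLLHh) = 1/32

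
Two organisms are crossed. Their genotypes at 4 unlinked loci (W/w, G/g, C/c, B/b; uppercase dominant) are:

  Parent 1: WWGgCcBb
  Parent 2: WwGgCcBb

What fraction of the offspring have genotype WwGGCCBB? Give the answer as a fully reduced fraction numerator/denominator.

P(WwGGCCBB) = 1/128

WWGgCcBb gametes: WGCB×2, WGCb×2, WGcB×2, WGcb×2, WgCB×2, WgCb×2, WgcB×2, Wgcb×2
WwGgCcBb gametes: WGCB×1, WGCb×1, WGcB×1, WGcb×1, WgCB×1, WgCb×1, WgcB×1, Wgcb×1, wGCB×1, wGCb×1, wGcB×1, wGcb×1, wgCB×1, wgCb×1, wgcB×1, wgcb×1
WWGgCcBb×WwGgCcBb grid (16·16=256): WWGGCCBB=2 WWGGCCBb=4 WWGGCCbb=2 WWGGCcBB=4 WWGGCcBb=8 WWGGCcbb=4 WWGGccBB=2 WWGGccBb=4 WWGGccbb=2 WWGgCCBB=4 WWGgCCBb=8 WWGgCCbb=4 WWGgCcBB=8 WWGgCcBb=16 WWGgCcbb=8 WWGgccBB=4 WWGgccBb=8 WWGgccbb=4 WWggCCBB=2 WWggCCBb=4 WWggCCbb=2 WWggCcBB=4 WWggCcBb=8 WWggCcbb=4 WWggccBB=2 WWggccBb=4 WWggccbb=2 WwGGCCBB=2 WwGGCCBb=4 WwGGCCbb=2 WwGGCcBB=4 WwGGCcBb=8 WwGGCcbb=4 WwGGccBB=2 WwGGccBb=4 WwGGccbb=2 WwGgCCBB=4 WwGgCCBb=8 WwGgCCbb=4 WwGgCcBB=8 WwGgCcBb=16 WwGgCcbb=8 WwGgccBB=4 WwGgccBb=8 WwGgccbb=4 WwggCCBB=2 WwggCCBb=4 WwggCCbb=2 WwggCcBB=4 WwggCcBb=8 WwggCcbb=4 WwggccBB=2 WwggccBb=4 Wwggccbb=2
WwGGCCBB hits 2/256; gcd=2; 2÷2/256÷2 = 1/128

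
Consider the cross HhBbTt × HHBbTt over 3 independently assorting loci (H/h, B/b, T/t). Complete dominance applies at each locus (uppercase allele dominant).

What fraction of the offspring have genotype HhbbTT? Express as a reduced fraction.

P(HhbbTT) = 1/32

HhBbTt gametes: HBT×1, HBt×1, HbT×1, Hbt×1, hBT×1, hBt×1, hbT×1, hbt×1
HHBbTt gametes: HBT×2, HBt×2, HbT×2, Hbt×2
HhBbTt×HHBbTt grid (8·8=64): HHBBTT=2 HHBBTt=4 HHBBtt=2 HHBbTT=4 HHBbTt=8 HHBbtt=4 HHbbTT=2 HHbbTt=4 HHbbtt=2 HhBBTT=2 HhBBTt=4 HhBBtt=2 HhBbTT=4 HhBbTt=8 HhBbtt=4 HhbbTT=2 HhbbTt=4 Hhbbtt=2
HhbbTT hits 2/64; gcd=2; 2÷2/64÷2 = 1/32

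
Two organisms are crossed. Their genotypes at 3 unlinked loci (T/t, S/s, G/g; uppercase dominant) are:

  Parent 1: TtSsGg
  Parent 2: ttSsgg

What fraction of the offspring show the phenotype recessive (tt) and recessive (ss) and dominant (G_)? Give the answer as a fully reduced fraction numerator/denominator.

P(tt ss G_) = 1/16

TtSsGg gametes: TSG×1, TSg×1, TsG×1, Tsg×1, tSG×1, tSg×1, tsG×1, tsg×1
ttSsgg gametes: tSg×4, tsg×4
TtSsGg×ttSsgg grid (8·8=64): TtSSGg=4 TtSSgg=4 TtSsGg=8 TtSsgg=8 TtssGg=4 Ttssgg=4 ttSSGg=4 ttSSgg=4 ttSsGg=8 ttSsgg=8 ttssGg=4 ttssgg=4
tt ss G_ hits 4/64; gcd=4; 4÷4/64÷4 = 1/16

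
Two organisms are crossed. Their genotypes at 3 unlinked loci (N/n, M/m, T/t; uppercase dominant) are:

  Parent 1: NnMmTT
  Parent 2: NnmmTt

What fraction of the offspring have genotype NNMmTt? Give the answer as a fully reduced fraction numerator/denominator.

NnMmTT gametes: NMT×2, NmT×2, nMT×2, nmT×2
NnmmTt gametes: NmT×2, Nmt×2, nmT×2, nmt×2
NnMmTT×NnmmTt grid (8·8=64): NNMmTT=4 NNMmTt=4 NNmmTT=4 NNmmTt=4 NnMmTT=8 NnMmTt=8 NnmmTT=8 NnmmTt=8 nnMmTT=4 nnMmTt=4 nnmmTT=4 nnmmTt=4
NNMmTt hits 4/64; gcd=4; 4÷4/64÷4 = 1/16

P(NNMmTt) = 1/16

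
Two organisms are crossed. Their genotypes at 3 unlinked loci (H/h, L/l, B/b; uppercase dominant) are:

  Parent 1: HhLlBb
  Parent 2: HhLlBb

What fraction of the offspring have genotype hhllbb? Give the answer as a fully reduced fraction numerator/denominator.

P(hhllbb) = 1/64

HhLlBb gametes: HLB×1, HLb×1, HlB×1, Hlb×1, hLB×1, hLb×1, hlB×1, hlb×1
HhLlBb gametes: HLB×1, HLb×1, HlB×1, Hlb×1, hLB×1, hLb×1, hlB×1, hlb×1
HhLlBb×HhLlBb grid (8·8=64): HHLLBB=1 HHLLBb=2 HHLLbb=1 HHLlBB=2 HHLlBb=4 HHLlbb=2 HHllBB=1 HHllBb=2 HHllbb=1 HhLLBB=2 HhLLBb=4 HhLLbb=2 HhLlBB=4 HhLlBb=8 HhLlbb=4 HhllBB=2 HhllBb=4 Hhllbb=2 hhLLBB=1 hhLLBb=2 hhLLbb=1 hhLlBB=2 hhLlBb=4 hhLlbb=2 hhllBB=1 hhllBb=2 hhllbb=1
hhllbb hits 1/64; gcd=1; 1÷1/64÷1 = 1/64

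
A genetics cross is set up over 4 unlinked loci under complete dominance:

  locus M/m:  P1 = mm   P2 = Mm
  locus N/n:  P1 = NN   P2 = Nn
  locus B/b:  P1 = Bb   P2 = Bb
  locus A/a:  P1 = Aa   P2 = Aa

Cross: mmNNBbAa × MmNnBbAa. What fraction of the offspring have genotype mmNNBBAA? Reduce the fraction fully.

P(mmNNBBAA) = 1/64

mmNNBbAa gametes: mNBA×4, mNBa×4, mNbA×4, mNba×4
MmNnBbAa gametes: MNBA×1, MNBa×1, MNbA×1, MNba×1, MnBA×1, MnBa×1, MnbA×1, Mnba×1, mNBA×1, mNBa×1, mNbA×1, mNba×1, mnBA×1, mnBa×1, mnbA×1, mnba×1
mmNNBbAa×MmNnBbAa grid (16·16=256): MmNNBBAA=4 MmNNBBAa=8 MmNNBBaa=4 MmNNBbAA=8 MmNNBbAa=16 MmNNBbaa=8 MmNNbbAA=4 MmNNbbAa=8 MmNNbbaa=4 MmNnBBAA=4 MmNnBBAa=8 MmNnBBaa=4 MmNnBbAA=8 MmNnBbAa=16 MmNnBbaa=8 MmNnbbAA=4 MmNnbbAa=8 MmNnbbaa=4 mmNNBBAA=4 mmNNBBAa=8 mmNNBBaa=4 mmNNBbAA=8 mmNNBbAa=16 mmNNBbaa=8 mmNNbbAA=4 mmNNbbAa=8 mmNNbbaa=4 mmNnBBAA=4 mmNnBBAa=8 mmNnBBaa=4 mmNnBbAA=8 mmNnBbAa=16 mmNnBbaa=8 mmNnbbAA=4 mmNnbbAa=8 mmNnbbaa=4
mmNNBBAA hits 4/256; gcd=4; 4÷4/256÷4 = 1/64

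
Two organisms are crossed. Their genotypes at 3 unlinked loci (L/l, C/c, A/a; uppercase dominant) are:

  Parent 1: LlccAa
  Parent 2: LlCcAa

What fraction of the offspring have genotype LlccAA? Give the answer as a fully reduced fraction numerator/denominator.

LlccAa gametes: LcA×2, Lca×2, lcA×2, lca×2
LlCcAa gametes: LCA×1, LCa×1, LcA×1, Lca×1, lCA×1, lCa×1, lcA×1, lca×1
LlccAa×LlCcAa grid (8·8=64): LLCcAA=2 LLCcAa=4 LLCcaa=2 LLccAA=2 LLccAa=4 LLccaa=2 LlCcAA=4 LlCcAa=8 LlCcaa=4 LlccAA=4 LlccAa=8 Llccaa=4 llCcAA=2 llCcAa=4 llCcaa=2 llccAA=2 llccAa=4 llccaa=2
LlccAA hits 4/64; gcd=4; 4÷4/64÷4 = 1/16

P(LlccAA) = 1/16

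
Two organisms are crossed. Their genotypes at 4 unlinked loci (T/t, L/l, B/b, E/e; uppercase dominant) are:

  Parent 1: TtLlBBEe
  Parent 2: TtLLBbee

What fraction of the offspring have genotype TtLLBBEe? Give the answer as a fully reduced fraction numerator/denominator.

TtLlBBEe gametes: TLBE×2, TLBe×2, TlBE×2, TlBe×2, tLBE×2, tLBe×2, tlBE×2, tlBe×2
TtLLBbee gametes: TLBe×4, TLbe×4, tLBe×4, tLbe×4
TtLlBBEe×TtLLBbee grid (16·16=256): TTLLBBEe=8 TTLLBBee=8 TTLLBbEe=8 TTLLBbee=8 TTLlBBEe=8 TTLlBBee=8 TTLlBbEe=8 TTLlBbee=8 TtLLBBEe=16 TtLLBBee=16 TtLLBbEe=16 TtLLBbee=16 TtLlBBEe=16 TtLlBBee=16 TtLlBbEe=16 TtLlBbee=16 ttLLBBEe=8 ttLLBBee=8 ttLLBbEe=8 ttLLBbee=8 ttLlBBEe=8 ttLlBBee=8 ttLlBbEe=8 ttLlBbee=8
TtLLBBEe hits 16/256; gcd=16; 16÷16/256÷16 = 1/16

P(TtLLBBEe) = 1/16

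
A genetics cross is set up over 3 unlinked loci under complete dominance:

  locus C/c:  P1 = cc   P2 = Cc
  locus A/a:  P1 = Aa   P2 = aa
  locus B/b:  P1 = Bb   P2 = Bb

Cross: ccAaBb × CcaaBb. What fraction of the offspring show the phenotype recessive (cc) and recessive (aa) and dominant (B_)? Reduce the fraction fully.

ccAaBb gametes: cAB×2, cAb×2, caB×2, cab×2
CcaaBb gametes: CaB×2, Cab×2, caB×2, cab×2
ccAaBb×CcaaBb grid (8·8=64): CcAaBB=4 CcAaBb=8 CcAabb=4 CcaaBB=4 CcaaBb=8 Ccaabb=4 ccAaBB=4 ccAaBb=8 ccAabb=4 ccaaBB=4 ccaaBb=8 ccaabb=4
cc aa B_ hits 12/64; gcd=4; 12÷4/64÷4 = 3/16

P(cc aa B_) = 3/16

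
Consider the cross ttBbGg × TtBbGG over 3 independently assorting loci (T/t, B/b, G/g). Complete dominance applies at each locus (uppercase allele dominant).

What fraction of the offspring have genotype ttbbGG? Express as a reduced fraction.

ttBbGg gametes: tBG×2, tBg×2, tbG×2, tbg×2
TtBbGG gametes: TBG×2, TbG×2, tBG×2, tbG×2
ttBbGg×TtBbGG grid (8·8=64): TtBBGG=4 TtBBGg=4 TtBbGG=8 TtBbGg=8 TtbbGG=4 TtbbGg=4 ttBBGG=4 ttBBGg=4 ttBbGG=8 ttBbGg=8 ttbbGG=4 ttbbGg=4
ttbbGG hits 4/64; gcd=4; 4÷4/64÷4 = 1/16

P(ttbbGG) = 1/16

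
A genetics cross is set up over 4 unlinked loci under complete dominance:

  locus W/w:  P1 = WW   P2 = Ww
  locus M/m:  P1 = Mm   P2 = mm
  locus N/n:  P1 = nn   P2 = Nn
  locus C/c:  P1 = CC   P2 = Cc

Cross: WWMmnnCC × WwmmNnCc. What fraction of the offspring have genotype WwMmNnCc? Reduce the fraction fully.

P(WwMmNnCc) = 1/16

WWMmnnCC gametes: WMnC×8, WmnC×8
WwmmNnCc gametes: WmNC×2, WmNc×2, WmnC×2, Wmnc×2, wmNC×2, wmNc×2, wmnC×2, wmnc×2
WWMmnnCC×WwmmNnCc grid (16·16=256): WWMmNnCC=16 WWMmNnCc=16 WWMmnnCC=16 WWMmnnCc=16 WWmmNnCC=16 WWmmNnCc=16 WWmmnnCC=16 WWmmnnCc=16 WwMmNnCC=16 WwMmNnCc=16 WwMmnnCC=16 WwMmnnCc=16 WwmmNnCC=16 WwmmNnCc=16 WwmmnnCC=16 WwmmnnCc=16
WwMmNnCc hits 16/256; gcd=16; 16÷16/256÷16 = 1/16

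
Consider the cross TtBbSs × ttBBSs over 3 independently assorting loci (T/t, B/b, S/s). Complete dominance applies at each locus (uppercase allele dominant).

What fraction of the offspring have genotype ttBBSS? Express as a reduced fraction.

P(ttBBSS) = 1/16

TtBbSs gametes: TBS×1, TBs×1, TbS×1, Tbs×1, tBS×1, tBs×1, tbS×1, tbs×1
ttBBSs gametes: tBS×4, tBs×4
TtBbSs×ttBBSs grid (8·8=64): TtBBSS=4 TtBBSs=8 TtBBss=4 TtBbSS=4 TtBbSs=8 TtBbss=4 ttBBSS=4 ttBBSs=8 ttBBss=4 ttBbSS=4 ttBbSs=8 ttBbss=4
ttBBSS hits 4/64; gcd=4; 4÷4/64÷4 = 1/16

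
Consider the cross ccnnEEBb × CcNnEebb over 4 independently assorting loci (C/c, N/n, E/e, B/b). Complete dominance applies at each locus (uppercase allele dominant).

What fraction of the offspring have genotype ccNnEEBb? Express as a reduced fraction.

P(ccNnEEBb) = 1/16

ccnnEEBb gametes: cnEB×8, cnEb×8
CcNnEebb gametes: CNEb×2, CNeb×2, CnEb×2, Cneb×2, cNEb×2, cNeb×2, cnEb×2, cneb×2
ccnnEEBb×CcNnEebb grid (16·16=256): CcNnEEBb=16 CcNnEEbb=16 CcNnEeBb=16 CcNnEebb=16 CcnnEEBb=16 CcnnEEbb=16 CcnnEeBb=16 CcnnEebb=16 ccNnEEBb=16 ccNnEEbb=16 ccNnEeBb=16 ccNnEebb=16 ccnnEEBb=16 ccnnEEbb=16 ccnnEeBb=16 ccnnEebb=16
ccNnEEBb hits 16/256; gcd=16; 16÷16/256÷16 = 1/16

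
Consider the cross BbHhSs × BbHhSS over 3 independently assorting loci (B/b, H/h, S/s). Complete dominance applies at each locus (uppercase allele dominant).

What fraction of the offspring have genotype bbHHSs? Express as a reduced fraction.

P(bbHHSs) = 1/32

BbHhSs gametes: BHS×1, BHs×1, BhS×1, Bhs×1, bHS×1, bHs×1, bhS×1, bhs×1
BbHhSS gametes: BHS×2, BhS×2, bHS×2, bhS×2
BbHhSs×BbHhSS grid (8·8=64): BBHHSS=2 BBHHSs=2 BBHhSS=4 BBHhSs=4 BBhhSS=2 BBhhSs=2 BbHHSS=4 BbHHSs=4 BbHhSS=8 BbHhSs=8 BbhhSS=4 BbhhSs=4 bbHHSS=2 bbHHSs=2 bbHhSS=4 bbHhSs=4 bbhhSS=2 bbhhSs=2
bbHHSs hits 2/64; gcd=2; 2÷2/64÷2 = 1/32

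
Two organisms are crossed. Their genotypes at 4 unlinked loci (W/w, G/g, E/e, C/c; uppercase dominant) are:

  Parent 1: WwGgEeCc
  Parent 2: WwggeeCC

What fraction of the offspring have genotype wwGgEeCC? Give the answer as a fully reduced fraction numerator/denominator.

P(wwGgEeCC) = 1/32

WwGgEeCc gametes: WGEC×1, WGEc×1, WGeC×1, WGec×1, WgEC×1, WgEc×1, WgeC×1, Wgec×1, wGEC×1, wGEc×1, wGeC×1, wGec×1, wgEC×1, wgEc×1, wgeC×1, wgec×1
WwggeeCC gametes: WgeC×8, wgeC×8
WwGgEeCc×WwggeeCC grid (16·16=256): WWGgEeCC=8 WWGgEeCc=8 WWGgeeCC=8 WWGgeeCc=8 WWggEeCC=8 WWggEeCc=8 WWggeeCC=8 WWggeeCc=8 WwGgEeCC=16 WwGgEeCc=16 WwGgeeCC=16 WwGgeeCc=16 WwggEeCC=16 WwggEeCc=16 WwggeeCC=16 WwggeeCc=16 wwGgEeCC=8 wwGgEeCc=8 wwGgeeCC=8 wwGgeeCc=8 wwggEeCC=8 wwggEeCc=8 wwggeeCC=8 wwggeeCc=8
wwGgEeCC hits 8/256; gcd=8; 8÷8/256÷8 = 1/32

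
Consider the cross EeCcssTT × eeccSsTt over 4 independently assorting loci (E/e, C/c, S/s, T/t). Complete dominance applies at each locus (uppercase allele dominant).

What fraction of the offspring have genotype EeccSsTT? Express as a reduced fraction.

EeCcssTT gametes: ECsT×4, EcsT×4, eCsT×4, ecsT×4
eeccSsTt gametes: ecST×4, ecSt×4, ecsT×4, ecst×4
EeCcssTT×eeccSsTt grid (16·16=256): EeCcSsTT=16 EeCcSsTt=16 EeCcssTT=16 EeCcssTt=16 EeccSsTT=16 EeccSsTt=16 EeccssTT=16 EeccssTt=16 eeCcSsTT=16 eeCcSsTt=16 eeCcssTT=16 eeCcssTt=16 eeccSsTT=16 eeccSsTt=16 eeccssTT=16 eeccssTt=16
EeccSsTT hits 16/256; gcd=16; 16÷16/256÷16 = 1/16

P(EeccSsTT) = 1/16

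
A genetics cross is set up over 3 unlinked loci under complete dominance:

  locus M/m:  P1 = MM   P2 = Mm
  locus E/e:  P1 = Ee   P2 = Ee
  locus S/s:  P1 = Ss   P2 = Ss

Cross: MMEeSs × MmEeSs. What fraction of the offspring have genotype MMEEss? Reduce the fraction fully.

P(MMEEss) = 1/32

MMEeSs gametes: MES×2, MEs×2, MeS×2, Mes×2
MmEeSs gametes: MES×1, MEs×1, MeS×1, Mes×1, mES×1, mEs×1, meS×1, mes×1
MMEeSs×MmEeSs grid (8·8=64): MMEESS=2 MMEESs=4 MMEEss=2 MMEeSS=4 MMEeSs=8 MMEess=4 MMeeSS=2 MMeeSs=4 MMeess=2 MmEESS=2 MmEESs=4 MmEEss=2 MmEeSS=4 MmEeSs=8 MmEess=4 MmeeSS=2 MmeeSs=4 Mmeess=2
MMEEss hits 2/64; gcd=2; 2÷2/64÷2 = 1/32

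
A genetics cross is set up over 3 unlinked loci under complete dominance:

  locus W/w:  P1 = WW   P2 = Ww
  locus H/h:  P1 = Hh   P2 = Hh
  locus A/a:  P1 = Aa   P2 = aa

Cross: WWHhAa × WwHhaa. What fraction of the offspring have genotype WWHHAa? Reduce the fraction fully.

P(WWHHAa) = 1/16

WWHhAa gametes: WHA×2, WHa×2, WhA×2, Wha×2
WwHhaa gametes: WHa×2, Wha×2, wHa×2, wha×2
WWHhAa×WwHhaa grid (8·8=64): WWHHAa=4 WWHHaa=4 WWHhAa=8 WWHhaa=8 WWhhAa=4 WWhhaa=4 WwHHAa=4 WwHHaa=4 WwHhAa=8 WwHhaa=8 WwhhAa=4 Wwhhaa=4
WWHHAa hits 4/64; gcd=4; 4÷4/64÷4 = 1/16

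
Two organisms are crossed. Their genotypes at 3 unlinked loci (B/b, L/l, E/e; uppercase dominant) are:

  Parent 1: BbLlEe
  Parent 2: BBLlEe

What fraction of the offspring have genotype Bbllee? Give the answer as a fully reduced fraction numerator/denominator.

BbLlEe gametes: BLE×1, BLe×1, BlE×1, Ble×1, bLE×1, bLe×1, blE×1, ble×1
BBLlEe gametes: BLE×2, BLe×2, BlE×2, Ble×2
BbLlEe×BBLlEe grid (8·8=64): BBLLEE=2 BBLLEe=4 BBLLee=2 BBLlEE=4 BBLlEe=8 BBLlee=4 BBllEE=2 BBllEe=4 BBllee=2 BbLLEE=2 BbLLEe=4 BbLLee=2 BbLlEE=4 BbLlEe=8 BbLlee=4 BbllEE=2 BbllEe=4 Bbllee=2
Bbllee hits 2/64; gcd=2; 2÷2/64÷2 = 1/32

P(Bbllee) = 1/32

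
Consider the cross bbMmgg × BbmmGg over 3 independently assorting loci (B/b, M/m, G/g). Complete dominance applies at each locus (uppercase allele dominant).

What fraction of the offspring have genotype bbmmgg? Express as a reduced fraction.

P(bbmmgg) = 1/8

bbMmgg gametes: bMg×4, bmg×4
BbmmGg gametes: BmG×2, Bmg×2, bmG×2, bmg×2
bbMmgg×BbmmGg grid (8·8=64): BbMmGg=8 BbMmgg=8 BbmmGg=8 Bbmmgg=8 bbMmGg=8 bbMmgg=8 bbmmGg=8 bbmmgg=8
bbmmgg hits 8/64; gcd=8; 8÷8/64÷8 = 1/8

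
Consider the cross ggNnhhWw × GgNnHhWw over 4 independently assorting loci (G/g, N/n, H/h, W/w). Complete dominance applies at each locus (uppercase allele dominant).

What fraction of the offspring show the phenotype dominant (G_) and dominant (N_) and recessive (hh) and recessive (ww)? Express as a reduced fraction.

ggNnhhWw gametes: gNhW×4, gNhw×4, gnhW×4, gnhw×4
GgNnHhWw gametes: GNHW×1, GNHw×1, GNhW×1, GNhw×1, GnHW×1, GnHw×1, GnhW×1, Gnhw×1, gNHW×1, gNHw×1, gNhW×1, gNhw×1, gnHW×1, gnHw×1, gnhW×1, gnhw×1
ggNnhhWw×GgNnHhWw grid (16·16=256): GgNNHhWW=4 GgNNHhWw=8 GgNNHhww=4 GgNNhhWW=4 GgNNhhWw=8 GgNNhhww=4 GgNnHhWW=8 GgNnHhWw=16 GgNnHhww=8 GgNnhhWW=8 GgNnhhWw=16 GgNnhhww=8 GgnnHhWW=4 GgnnHhWw=8 GgnnHhww=4 GgnnhhWW=4 GgnnhhWw=8 Ggnnhhww=4 ggNNHhWW=4 ggNNHhWw=8 ggNNHhww=4 ggNNhhWW=4 ggNNhhWw=8 ggNNhhww=4 ggNnHhWW=8 ggNnHhWw=16 ggNnHhww=8 ggNnhhWW=8 ggNnhhWw=16 ggNnhhww=8 ggnnHhWW=4 ggnnHhWw=8 ggnnHhww=4 ggnnhhWW=4 ggnnhhWw=8 ggnnhhww=4
G_ N_ hh ww hits 12/256; gcd=4; 12÷4/256÷4 = 3/64

P(G_ N_ hh ww) = 3/64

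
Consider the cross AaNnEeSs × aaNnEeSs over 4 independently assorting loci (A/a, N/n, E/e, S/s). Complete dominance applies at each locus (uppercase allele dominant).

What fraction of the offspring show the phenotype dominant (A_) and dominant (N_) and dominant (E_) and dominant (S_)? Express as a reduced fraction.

P(A_ N_ E_ S_) = 27/128

AaNnEeSs gametes: ANES×1, ANEs×1, ANeS×1, ANes×1, AnES×1, AnEs×1, AneS×1, Anes×1, aNES×1, aNEs×1, aNeS×1, aNes×1, anES×1, anEs×1, aneS×1, anes×1
aaNnEeSs gametes: aNES×2, aNEs×2, aNeS×2, aNes×2, anES×2, anEs×2, aneS×2, anes×2
AaNnEeSs×aaNnEeSs grid (16·16=256): AaNNEESS=2 AaNNEESs=4 AaNNEEss=2 AaNNEeSS=4 AaNNEeSs=8 AaNNEess=4 AaNNeeSS=2 AaNNeeSs=4 AaNNeess=2 AaNnEESS=4 AaNnEESs=8 AaNnEEss=4 AaNnEeSS=8 AaNnEeSs=16 AaNnEess=8 AaNneeSS=4 AaNneeSs=8 AaNneess=4 AannEESS=2 AannEESs=4 AannEEss=2 AannEeSS=4 AannEeSs=8 AannEess=4 AanneeSS=2 AanneeSs=4 Aanneess=2 aaNNEESS=2 aaNNEESs=4 aaNNEEss=2 aaNNEeSS=4 aaNNEeSs=8 aaNNEess=4 aaNNeeSS=2 aaNNeeSs=4 aaNNeess=2 aaNnEESS=4 aaNnEESs=8 aaNnEEss=4 aaNnEeSS=8 aaNnEeSs=16 aaNnEess=8 aaNneeSS=4 aaNneeSs=8 aaNneess=4 aannEESS=2 aannEESs=4 aannEEss=2 aannEeSS=4 aannEeSs=8 aannEess=4 aanneeSS=2 aanneeSs=4 aanneess=2
A_ N_ E_ S_ hits 54/256; gcd=2; 54÷2/256÷2 = 27/128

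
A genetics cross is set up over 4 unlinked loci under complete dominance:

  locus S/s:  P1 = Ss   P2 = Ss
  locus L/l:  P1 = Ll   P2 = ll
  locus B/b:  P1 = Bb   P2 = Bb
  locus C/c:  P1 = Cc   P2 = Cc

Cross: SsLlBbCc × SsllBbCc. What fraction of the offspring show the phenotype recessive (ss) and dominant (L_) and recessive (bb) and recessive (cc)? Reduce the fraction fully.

SsLlBbCc gametes: SLBC×1, SLBc×1, SLbC×1, SLbc×1, SlBC×1, SlBc×1, SlbC×1, Slbc×1, sLBC×1, sLBc×1, sLbC×1, sLbc×1, slBC×1, slBc×1, slbC×1, slbc×1
SsllBbCc gametes: SlBC×2, SlBc×2, SlbC×2, Slbc×2, slBC×2, slBc×2, slbC×2, slbc×2
SsLlBbCc×SsllBbCc grid (16·16=256): SSLlBBCC=2 SSLlBBCc=4 SSLlBBcc=2 SSLlBbCC=4 SSLlBbCc=8 SSLlBbcc=4 SSLlbbCC=2 SSLlbbCc=4 SSLlbbcc=2 SSllBBCC=2 SSllBBCc=4 SSllBBcc=2 SSllBbCC=4 SSllBbCc=8 SSllBbcc=4 SSllbbCC=2 SSllbbCc=4 SSllbbcc=2 SsLlBBCC=4 SsLlBBCc=8 SsLlBBcc=4 SsLlBbCC=8 SsLlBbCc=16 SsLlBbcc=8 SsLlbbCC=4 SsLlbbCc=8 SsLlbbcc=4 SsllBBCC=4 SsllBBCc=8 SsllBBcc=4 SsllBbCC=8 SsllBbCc=16 SsllBbcc=8 SsllbbCC=4 SsllbbCc=8 Ssllbbcc=4 ssLlBBCC=2 ssLlBBCc=4 ssLlBBcc=2 ssLlBbCC=4 ssLlBbCc=8 ssLlBbcc=4 ssLlbbCC=2 ssLlbbCc=4 ssLlbbcc=2 ssllBBCC=2 ssllBBCc=4 ssllBBcc=2 ssllBbCC=4 ssllBbCc=8 ssllBbcc=4 ssllbbCC=2 ssllbbCc=4 ssllbbcc=2
ss L_ bb cc hits 2/256; gcd=2; 2÷2/256÷2 = 1/128

P(ss L_ bb cc) = 1/128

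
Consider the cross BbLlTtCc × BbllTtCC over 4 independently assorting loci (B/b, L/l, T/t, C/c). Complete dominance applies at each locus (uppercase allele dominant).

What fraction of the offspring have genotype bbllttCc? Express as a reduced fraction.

P(bbllttCc) = 1/64

BbLlTtCc gametes: BLTC×1, BLTc×1, BLtC×1, BLtc×1, BlTC×1, BlTc×1, BltC×1, Bltc×1, bLTC×1, bLTc×1, bLtC×1, bLtc×1, blTC×1, blTc×1, bltC×1, bltc×1
BbllTtCC gametes: BlTC×4, BltC×4, blTC×4, bltC×4
BbLlTtCc×BbllTtCC grid (16·16=256): BBLlTTCC=4 BBLlTTCc=4 BBLlTtCC=8 BBLlTtCc=8 BBLlttCC=4 BBLlttCc=4 BBllTTCC=4 BBllTTCc=4 BBllTtCC=8 BBllTtCc=8 BBllttCC=4 BBllttCc=4 BbLlTTCC=8 BbLlTTCc=8 BbLlTtCC=16 BbLlTtCc=16 BbLlttCC=8 BbLlttCc=8 BbllTTCC=8 BbllTTCc=8 BbllTtCC=16 BbllTtCc=16 BbllttCC=8 BbllttCc=8 bbLlTTCC=4 bbLlTTCc=4 bbLlTtCC=8 bbLlTtCc=8 bbLlttCC=4 bbLlttCc=4 bbllTTCC=4 bbllTTCc=4 bbllTtCC=8 bbllTtCc=8 bbllttCC=4 bbllttCc=4
bbllttCc hits 4/256; gcd=4; 4÷4/256÷4 = 1/64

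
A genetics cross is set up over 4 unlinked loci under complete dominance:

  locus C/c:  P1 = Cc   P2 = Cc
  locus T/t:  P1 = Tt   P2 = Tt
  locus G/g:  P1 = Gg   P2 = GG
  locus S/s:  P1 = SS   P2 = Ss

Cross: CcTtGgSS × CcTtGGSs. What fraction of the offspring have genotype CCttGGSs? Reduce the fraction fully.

CcTtGgSS gametes: CTGS×2, CTgS×2, CtGS×2, CtgS×2, cTGS×2, cTgS×2, ctGS×2, ctgS×2
CcTtGGSs gametes: CTGS×2, CTGs×2, CtGS×2, CtGs×2, cTGS×2, cTGs×2, ctGS×2, ctGs×2
CcTtGgSS×CcTtGGSs grid (16·16=256): CCTTGGSS=4 CCTTGGSs=4 CCTTGgSS=4 CCTTGgSs=4 CCTtGGSS=8 CCTtGGSs=8 CCTtGgSS=8 CCTtGgSs=8 CCttGGSS=4 CCttGGSs=4 CCttGgSS=4 CCttGgSs=4 CcTTGGSS=8 CcTTGGSs=8 CcTTGgSS=8 CcTTGgSs=8 CcTtGGSS=16 CcTtGGSs=16 CcTtGgSS=16 CcTtGgSs=16 CcttGGSS=8 CcttGGSs=8 CcttGgSS=8 CcttGgSs=8 ccTTGGSS=4 ccTTGGSs=4 ccTTGgSS=4 ccTTGgSs=4 ccTtGGSS=8 ccTtGGSs=8 ccTtGgSS=8 ccTtGgSs=8 ccttGGSS=4 ccttGGSs=4 ccttGgSS=4 ccttGgSs=4
CCttGGSs hits 4/256; gcd=4; 4÷4/256÷4 = 1/64

P(CCttGGSs) = 1/64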